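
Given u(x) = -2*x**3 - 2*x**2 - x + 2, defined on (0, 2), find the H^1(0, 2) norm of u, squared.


||u||_{H^1}^2 = 72458/105

The H^1 norm (squared) on an interval (0, L) is
  ||u||_{H^1}^2 = ∫_0^L u(x)^2 dx + ∫_0^L u'(x)^2 dx.
Compute u'(x) = -6*x**2 - 4*x - 1.
Then u(x)^2 = 4*x**6 + 8*x**5 + 8*x**4 - 4*x**3 - 7*x**2 - 4*x + 4 and u'(x)^2 = 36*x**4 + 48*x**3 + 28*x**2 + 8*x + 1.
Integrate each monomial from 0 to 2 using ∫_0^2 c·x^n dx = c·2^(n+1)/(n+1):
  ∫_0^2 u(x)^2 dx = ∫_0^2 (4*x^6 + 8*x^5 + 8*x^4 - 4*x^3 - 7*x^2 - 4*x + 4) dx. Term by term:
    ∫_0^2 4*x^6 dx = 512/7;  ∫_0^2 8*x^5 dx = 256/3;  ∫_0^2 8*x^4 dx = 256/5;
    ∫_0^2 -4*x^3 dx = -16;  ∫_0^2 -7*x^2 dx = -56/3;  ∫_0^2 -4*x dx = -8;
    ∫_0^2 4 dx = 8.
  Sum: 512/7 + 256/3 + 256/5 − 16 − 56/3 − 8 + 8 = 18376/105.
  ∫_0^2 u'(x)^2 dx = ∫_0^2 (36*x^4 + 48*x^3 + 28*x^2 + 8*x + 1) dx. Term by term:
    ∫_0^2 36*x^4 dx = 1152/5;  ∫_0^2 48*x^3 dx = 192;  ∫_0^2 28*x^2 dx = 224/3;
    ∫_0^2 8*x dx = 16;  ∫_0^2 1 dx = 2.
  Sum: 1152/5 + 192 + 224/3 + 16 + 2 = 7726/15.
Adding: ||u||_{H^1}^2 = 18376/105 + 7726/15 = 72458/105.


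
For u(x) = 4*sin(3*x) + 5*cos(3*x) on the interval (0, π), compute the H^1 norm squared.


||u||_{H^1(0,π)}^2 = 205*π

u'(x) = -15*sin(3*x) + 12*cos(3*x).
Expand u² and (u')² and integrate term by term on (0, π), using: for integers n ≥ 1, ∫_0^π sin²(nx) dx = ∫_0^π cos²(nx) dx = π/2; for n ≠ n', ∫_0^π sin(nx)sin(n'x) dx = ∫_0^π cos(nx)cos(n'x) dx = 0; and by product-to-sum, ∫_0^π sin(nx)cos(n'x) dx = ½∫_0^π [sin((n+n')x) + sin((n−n')x)] dx, which is 0 when n+n' is even and 2n/(n²−n'²) when n+n' is odd (it need not vanish on (0, π)).
  u² squared terms: (4)²·∫sin(3x)² dx = 16·π/2 = 8*π;  (5)²·∫cos(3x)² dx = 25·π/2 = 25*π/2.
  u² cross terms: 2·(4)·(5)·∫sin(3x)·cos(3x) dx = 40·(0) = 0.
  So ∫_0^π u² dx = 8*π + 25*π/2 + 0 = 41*π/2.
  (u')² squared terms: (-15)²·∫sin(3x)² dx = 225·π/2 = 225*π/2;  (12)²·∫cos(3x)² dx = 144·π/2 = 72*π.
  (u')² cross terms: 2·(-15)·(12)·∫sin(3x)·cos(3x) dx = -360·(0) = 0.
  So ∫_0^π (u')² dx = 225*π/2 + 72*π + 0 = 369*π/2.
||u||_{H^1}^2 = (41*π/2) + (369*π/2) = 205*π.


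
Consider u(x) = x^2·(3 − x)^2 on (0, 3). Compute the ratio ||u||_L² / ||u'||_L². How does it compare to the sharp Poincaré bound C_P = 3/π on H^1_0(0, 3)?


||u||_L² / ||u'||_L² = sqrt(3)/2 < C_P = 3/π.

u(x) = x^2·(3 − x)^2, so u'(x) = 2*x*(x - 3)*(2*x - 3).
u(x) = x^2·(3 − x)^2 vanishes at x = 0 and x = 3, so u ∈ H^1_0(0, 3). Differentiate via the product rule and integrate the resulting polynomials term by term.
  ∫_0^3 u² dx = ∫_0^3 (x^8 - 12*x^7 + 54*x^6 - 108*x^5 + 81*x^4) dx. Term by term:
    ∫_0^3 x^8 dx = 2187;  ∫_0^3 -12*x^7 dx = -19683/2;  ∫_0^3 54*x^6 dx = 118098/7;
    ∫_0^3 -108*x^5 dx = -13122;  ∫_0^3 81*x^4 dx = 19683/5.
  Sum: 2187 − 19683/2 + 118098/7 − 13122 + 19683/5 = 2187/70.
  ∫_0^3 (u')² dx = ∫_0^3 (16*x^6 - 144*x^5 + 468*x^4 - 648*x^3 + 324*x^2) dx. Term by term:
    ∫_0^3 16*x^6 dx = 34992/7;  ∫_0^3 -144*x^5 dx = -17496;  ∫_0^3 468*x^4 dx = 113724/5;
    ∫_0^3 -648*x^3 dx = -13122;  ∫_0^3 324*x^2 dx = 2916.
  Sum: 34992/7 − 17496 + 113724/5 − 13122 + 2916 = 1458/35.
∫_0^3 u² dx = 2187/70, so ||u||_L² = 27*sqrt(210)/70.
∫_0^3 (u')² dx = 1458/35, so ||u'||_L² = 27*sqrt(70)/35.
Ratio ||u||_L² / ||u'||_L² = sqrt(3)/2.
Sharp Poincaré constant on H^1_0(0, 3) is C_P = L/π = 3/π, achieved by sin(π/3·x).
A polynomial bump cannot attain the sharp Poincaré constant (only the first sine eigenfunction does), so the ratio is strictly less than C_P, consistent with ||u||_L² ≤ C_P ||u'||_L².


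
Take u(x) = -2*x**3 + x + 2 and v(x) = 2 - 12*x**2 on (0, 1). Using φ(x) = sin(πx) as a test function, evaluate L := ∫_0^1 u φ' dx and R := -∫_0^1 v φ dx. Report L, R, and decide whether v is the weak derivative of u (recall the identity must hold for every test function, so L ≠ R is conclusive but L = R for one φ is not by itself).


LHS = -24/π^3 + 4/π, RHS = -48/π^3 + 8/π. No, v is not the weak derivative of u.

u(x) = -2*x**3 + x + 2, classical derivative u'(x) = 1 - 6*x**2.
φ(x) = sin(πx), so φ'(x) = π*cos(π*x).
Note φ(0) = φ(1) = 0, so the boundary term u·φ vanishes.
LHS = ∫_0^1 u(x) φ'(x) dx = ∫_0^1 (-2*π*x^3*cos(π*x) + π*x*cos(π*x) + 2*π*cos(π*x)) dx. Term by term:
  ∫_0^1 2*π*cos(π*x) dx = 0;  ∫_0^1 π*x*cos(π*x) dx = -2/π;  ∫_0^1 -2*π*x^3*cos(π*x) dx = -24/π^3 + 6/π.
Sum: 0 − 2/π + -24/π^3 + 6/π = -24/π^3 + 4/π.
So LHS = -24/π^3 + 4/π.
∫_0^1 v(x) φ(x) dx = ∫_0^1 (-12*x^2*sin(π*x) + 2*sin(π*x)) dx. Term by term:
  ∫_0^1 2*sin(π*x) dx = 4/π;  ∫_0^1 -12*x^2*sin(π*x) dx = -12/π + 48/π^3.
Sum: 4/π + -12/π + 48/π^3 = -8/π + 48/π^3.
So RHS = -∫_0^1 v(x) φ(x) dx = -48/π^3 + 8/π.
LHS − RHS = -4/π + 24/π^3 ≠ 0, so the identity fails.
(For a valid weak derivative the identity must hold for EVERY test function, in particular this one. The failure shows v is NOT the weak derivative of u.)
Correct weak derivative would be u'(x) = 1 - 6*x**2.


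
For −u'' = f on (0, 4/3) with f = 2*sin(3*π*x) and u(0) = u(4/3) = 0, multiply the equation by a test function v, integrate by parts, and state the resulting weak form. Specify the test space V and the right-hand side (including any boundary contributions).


V = H^1_0(0, 4/3) (so v(0) = v(4/3) = 0); weak form: ∫_0^4/3 u'v' dx = ∫_0^4/3 (2*sin(3*π*x)) v dx for all v ∈ V.

Multiply both sides by a test function v and integrate from 0 to 4/3:
  ∫_0^4/3 −u''(x) v(x) dx = ∫_0^4/3 f(x) v(x) dx.
Integrate the LHS by parts once:
  ∫_0^4/3 −u'' v dx = −[u'(x) v(x)]_0^4/3 + ∫_0^4/3 u'(x) v'(x) dx.
Thus ∫_0^4/3 u'(x) v'(x) dx = ∫_0^4/3 f(x) v(x) dx + [u'(x) v(x)]_0^4/3.
Choose V so that boundary terms are either known or forced to vanish.
u is Dirichlet: u(0) = u(4/3) = 0. Let V = H^1_0(0, 4/3); then v(0) = v(4/3) = 0, and [u' v]_0^4/3 = 0.
Weak formulation: find u (satisfying any essential BC) such that ∫_0^4/3 u'(x) v'(x) dx = ∫_0^4/3 f v dx for all v ∈ V.
Substituting f(x) = 2*sin(3*π*x), the right-hand side is ∫_0^4/3 (2*sin(3*π*x)) v dx.


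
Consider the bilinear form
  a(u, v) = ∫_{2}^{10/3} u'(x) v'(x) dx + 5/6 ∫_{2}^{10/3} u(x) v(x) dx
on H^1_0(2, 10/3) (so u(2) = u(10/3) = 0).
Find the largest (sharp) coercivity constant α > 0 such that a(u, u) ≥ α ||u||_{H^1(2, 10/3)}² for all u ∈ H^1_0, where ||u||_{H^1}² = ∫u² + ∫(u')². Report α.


α = (40 + 27*π^2)/(3*(16 + 9*π^2))

Coercivity of a(·,·) on H^1_0(2, 10/3) means a(u, u) ≥ α ||u||_{H^1}² for every u ∈ H^1_0.
The interval has length L = 4/3, and Poincaré/coercivity depend only on L. Here a(u, u) = ∫(u')² + (5/6)·∫u².
Here 0 < c = 5/6 < 1. The condition a(u,u) ≥ α||u||_{H^1}² reads (1−α)∫(u')² ≥ (α−c)∫u². Any admissible α is ≤ 1 (rapidly oscillating u have ∫u²/∫(u')² → 0), and α = 1 would force 0 ≥ (1−c)∫u², impossible since c < 1; so 1−α > 0. By the sharp Poincaré inequality on H^1_0 of an interval of length L, ∫(u')² ≥ (π/L)²∫u² with equality for the first sine mode sin(π(x−x₀)/L) (x₀ the left endpoint), so the inequality holds for all u iff (1−α)(π/L)² ≥ α − c, i.e. α ≤ ((π/L)² + c)/((π/L)² + 1) = (1 + c(L/π)²)/(1 + (L/π)²). With (π/L)² = 9*π^2/16 and c = 5/6, the largest admissible constant is α = ((π/L)² + c)/((π/L)² + 1).
Simplifying, α = (40 + 27*π^2)/(3*(16 + 9*π^2)).


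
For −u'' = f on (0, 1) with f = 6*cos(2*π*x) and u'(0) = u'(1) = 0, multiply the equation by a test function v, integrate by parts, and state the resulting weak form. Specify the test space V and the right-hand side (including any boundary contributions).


V = H^1(0, 1) (no boundary constraint on v; u is determined up to an additive constant); weak form: ∫_0^1 u'v' dx = ∫_0^1 (6*cos(2*π*x)) v dx for all v ∈ V.

Multiply both sides by a test function v and integrate from 0 to 1:
  ∫_0^1 −u''(x) v(x) dx = ∫_0^1 f(x) v(x) dx.
Integrate the LHS by parts once:
  ∫_0^1 −u'' v dx = −[u'(x) v(x)]_0^1 + ∫_0^1 u'(x) v'(x) dx.
Thus ∫_0^1 u'(x) v'(x) dx = ∫_0^1 f(x) v(x) dx + [u'(x) v(x)]_0^1.
Choose V so that boundary terms are either known or forced to vanish.
u has homogeneous Neumann: u'(0) = u'(1) = 0. So [u' v]_0^1 = 0·v(1) − 0·v(0) = 0 for any v; take V = H^1(0, 1).
Weak formulation: find u (satisfying any essential BC) such that ∫_0^1 u'(x) v'(x) dx = ∫_0^1 f v dx for all v ∈ V (homogeneous Neumann, so boundary terms vanish).
Substituting f(x) = 6*cos(2*π*x), the right-hand side is ∫_0^1 (6*cos(2*π*x)) v dx.
Compatibility check (pure Neumann): taking v ≡ 1 ∈ V gives 0 = ∫_0^1 f dx + (0) − (0), i.e. ∫_0^1 f dx must equal u'(0) − u'(1) = 0. Indeed ∫_0^1 (6*cos(2*π*x)) dx = 0, so the data are compatible. The solution is then unique only up to an additive constant (fix it e.g. by requiring ∫_0^1 u dx = 0).


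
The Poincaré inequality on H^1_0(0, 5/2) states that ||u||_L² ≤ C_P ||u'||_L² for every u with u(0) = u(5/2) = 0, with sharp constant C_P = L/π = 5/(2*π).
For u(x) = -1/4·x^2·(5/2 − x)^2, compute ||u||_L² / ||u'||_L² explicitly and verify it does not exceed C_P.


||u||_L² / ||u'||_L² = 5*sqrt(3)/12 < C_P = 5/(2*π).

u(x) = -1/4·x^2·(5/2 − x)^2, so u'(x) = x*(-8*x^2 + 30*x - 25)/8.
u(x) = -1/4·x^2·(5/2 − x)^2 vanishes at x = 0 and x = 5/2, so u ∈ H^1_0(0, 5/2). Differentiate via the product rule and integrate the resulting polynomials term by term.
  ∫_0^5/2 u² dx = ∫_0^5/2 (x^8/16 - 5*x^7/8 + 75*x^6/32 - 125*x^5/32 + 625*x^4/256) dx. Term by term:
    ∫_0^5/2 x^8/16 dx = 1953125/73728;  ∫_0^5/2 -5*x^7/8 dx = -1953125/16384;  ∫_0^5/2 75*x^6/32 dx = 5859375/28672;
    ∫_0^5/2 -125*x^5/32 dx = -1953125/12288;  ∫_0^5/2 625*x^4/256 dx = 390625/8192.
  Sum: 1953125/73728 − 1953125/16384 + 5859375/28672 − 1953125/12288 + 390625/8192 = 390625/1032192.
  ∫_0^5/2 (u')² dx = ∫_0^5/2 (x^6 - 15*x^5/2 + 325*x^4/16 - 375*x^3/16 + 625*x^2/64) dx. Term by term:
    ∫_0^5/2 x^6 dx = 78125/896;  ∫_0^5/2 -15*x^5/2 dx = -78125/256;  ∫_0^5/2 325*x^4/16 dx = 203125/512;
    ∫_0^5/2 -375*x^3/16 dx = -234375/1024;  ∫_0^5/2 625*x^2/64 dx = 78125/1536.
  Sum: 78125/896 − 78125/256 + 203125/512 − 234375/1024 + 78125/1536 = 15625/21504.
∫_0^5/2 u² dx = 390625/1032192, so ||u||_L² = 625*sqrt(7)/2688.
∫_0^5/2 (u')² dx = 15625/21504, so ||u'||_L² = 125*sqrt(21)/672.
Ratio ||u||_L² / ||u'||_L² = 5*sqrt(3)/12.
Sharp Poincaré constant on H^1_0(0, 5/2) is C_P = L/π = 5/(2*π), achieved by sin(2*π/5·x).
A polynomial bump cannot attain the sharp Poincaré constant (only the first sine eigenfunction does), so the ratio is strictly less than C_P, consistent with ||u||_L² ≤ C_P ||u'||_L².


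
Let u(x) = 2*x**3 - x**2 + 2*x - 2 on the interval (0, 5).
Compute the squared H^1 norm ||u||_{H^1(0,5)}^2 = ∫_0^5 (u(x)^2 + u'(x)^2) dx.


||u||_{H^1}^2 = 1219390/21

The H^1 norm (squared) on an interval (0, L) is
  ||u||_{H^1}^2 = ∫_0^L u(x)^2 dx + ∫_0^L u'(x)^2 dx.
Compute u'(x) = 6*x**2 - 2*x + 2.
Then u(x)^2 = 4*x**6 - 4*x**5 + 9*x**4 - 12*x**3 + 8*x**2 - 8*x + 4 and u'(x)^2 = 36*x**4 - 24*x**3 + 28*x**2 - 8*x + 4.
Integrate each monomial from 0 to 5 using ∫_0^5 c·x^n dx = c·5^(n+1)/(n+1):
  ∫_0^5 u(x)^2 dx = ∫_0^5 (4*x^6 - 4*x^5 + 9*x^4 - 12*x^3 + 8*x^2 - 8*x + 4) dx. Term by term:
    ∫_0^5 4*x^6 dx = 312500/7;  ∫_0^5 -4*x^5 dx = -31250/3;  ∫_0^5 9*x^4 dx = 5625;
    ∫_0^5 -12*x^3 dx = -1875;  ∫_0^5 8*x^2 dx = 1000/3;  ∫_0^5 -8*x dx = -100;
    ∫_0^5 4 dx = 20.
  Sum: 312500/7 − 31250/3 + 5625 − 1875 + 1000/3 − 100 + 20 = 802820/21.
  ∫_0^5 u'(x)^2 dx = ∫_0^5 (36*x^4 - 24*x^3 + 28*x^2 - 8*x + 4) dx. Term by term:
    ∫_0^5 36*x^4 dx = 22500;  ∫_0^5 -24*x^3 dx = -3750;  ∫_0^5 28*x^2 dx = 3500/3;
    ∫_0^5 -8*x dx = -100;  ∫_0^5 4 dx = 20.
  Sum: 22500 − 3750 + 3500/3 − 100 + 20 = 59510/3.
Adding: ||u||_{H^1}^2 = 802820/21 + 59510/3 = 1219390/21.


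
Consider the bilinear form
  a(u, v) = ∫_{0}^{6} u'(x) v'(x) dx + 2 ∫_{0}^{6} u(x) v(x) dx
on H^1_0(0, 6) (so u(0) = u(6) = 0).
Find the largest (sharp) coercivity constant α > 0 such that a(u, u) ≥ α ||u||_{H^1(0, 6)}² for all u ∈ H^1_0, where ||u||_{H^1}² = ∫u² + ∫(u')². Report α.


α = 1

Coercivity of a(·,·) on H^1_0(0, 6) means a(u, u) ≥ α ||u||_{H^1}² for every u ∈ H^1_0.
The interval has length L = 6, and Poincaré/coercivity depend only on L. Here a(u, u) = ∫(u')² + (2)·∫u².
Here c = 2 ≥ 1, so a(u,u) = ∫(u')² + c∫u² ≥ ∫(u')² + ∫u² = ||u||_{H^1}², i.e. α = 1 works. No larger α is possible: a(u,u) ≥ α||u||_{H^1}² means (1−α)∫(u')² ≥ (α−c)∫u², and for the modes u_n = sin(nπ(x−x₀)/L) (x₀ the left endpoint) one has ∫u_n²/∫(u_n')² = (L/(nπ))² → 0, so a(u_n,u_n)/||u_n||_{H^1}² → 1. Hence the optimal constant is α = 1.
Therefore α = 1.


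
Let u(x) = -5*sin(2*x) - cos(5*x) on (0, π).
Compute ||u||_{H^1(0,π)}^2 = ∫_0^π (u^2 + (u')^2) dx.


||u||_{H^1(0,π)}^2 = -1040/21 + 151*π/2

u'(x) = 5*sin(5*x) - 10*cos(2*x).
Expand u² and (u')² and integrate term by term on (0, π), using: for integers n ≥ 1, ∫_0^π sin²(nx) dx = ∫_0^π cos²(nx) dx = π/2; for n ≠ n', ∫_0^π sin(nx)sin(n'x) dx = ∫_0^π cos(nx)cos(n'x) dx = 0; and by product-to-sum, ∫_0^π sin(nx)cos(n'x) dx = ½∫_0^π [sin((n+n')x) + sin((n−n')x)] dx, which is 0 when n+n' is even and 2n/(n²−n'²) when n+n' is odd (it need not vanish on (0, π)).
  u² squared terms: (-1)²·∫cos(5x)² dx = 1·π/2 = π/2;  (-5)²·∫sin(2x)² dx = 25·π/2 = 25*π/2.
  u² cross terms: 2·(-1)·(-5)·∫cos(5x)·sin(2x) dx = 10·(-4/21) = -40/21.
  So ∫_0^π u² dx = π/2 + 25*π/2 − 40/21 = -40/21 + 13*π.
  (u')² squared terms: (-10)²·∫cos(2x)² dx = 100·π/2 = 50*π;  (5)²·∫sin(5x)² dx = 25·π/2 = 25*π/2.
  (u')² cross terms: 2·(-10)·(5)·∫cos(2x)·sin(5x) dx = -100·(10/21) = -1000/21.
  So ∫_0^π (u')² dx = 50*π + 25*π/2 − 1000/21 = -1000/21 + 125*π/2.
||u||_{H^1}^2 = (-40/21 + 13*π) + (-1000/21 + 125*π/2) = -1040/21 + 151*π/2.


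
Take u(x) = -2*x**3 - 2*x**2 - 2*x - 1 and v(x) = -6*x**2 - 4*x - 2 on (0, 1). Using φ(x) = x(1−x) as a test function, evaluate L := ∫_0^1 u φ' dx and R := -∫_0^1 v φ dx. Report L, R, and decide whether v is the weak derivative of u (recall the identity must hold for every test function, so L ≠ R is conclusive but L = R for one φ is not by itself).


LHS = 29/30, RHS = 29/30. Yes, v = u' weakly.

u(x) = -2*x**3 - 2*x**2 - 2*x - 1, classical derivative u'(x) = -6*x**2 - 4*x - 2.
φ(x) = x(1−x), so φ'(x) = 1 - 2*x.
Note φ(0) = φ(1) = 0, so the boundary term u·φ vanishes.
LHS = ∫_0^1 u(x) φ'(x) dx = ∫_0^1 (4*x^4 + 2*x^3 + 2*x^2 - 1) dx. Term by term:
  ∫_0^1 4*x^4 dx = 4/5;  ∫_0^1 2*x^3 dx = 1/2;  ∫_0^1 2*x^2 dx = 2/3;
  ∫_0^1 -1 dx = -1.
Sum: 4/5 + 1/2 + 2/3 − 1 = 29/30.
So LHS = 29/30.
∫_0^1 v(x) φ(x) dx = ∫_0^1 (6*x^4 - 2*x^3 - 2*x^2 - 2*x) dx. Term by term:
  ∫_0^1 6*x^4 dx = 6/5;  ∫_0^1 -2*x^3 dx = -1/2;  ∫_0^1 -2*x^2 dx = -2/3;
  ∫_0^1 -2*x dx = -1.
Sum: 6/5 − 1/2 − 2/3 − 1 = -29/30.
So RHS = -∫_0^1 v(x) φ(x) dx = 29/30.
LHS = RHS, so the identity holds for this test φ.
Moreover u is smooth here and v(x) = u'(x) = -6*x**2 - 4*x - 2 pointwise, so the identity holds for every test function. Hence v is the weak derivative of u.


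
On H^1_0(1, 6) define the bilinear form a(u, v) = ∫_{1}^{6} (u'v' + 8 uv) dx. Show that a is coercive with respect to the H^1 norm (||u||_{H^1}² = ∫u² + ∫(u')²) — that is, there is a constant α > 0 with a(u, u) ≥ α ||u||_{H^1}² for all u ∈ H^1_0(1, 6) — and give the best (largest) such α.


α = 1

Coercivity of a(·,·) on H^1_0(1, 6) means a(u, u) ≥ α ||u||_{H^1}² for every u ∈ H^1_0.
The interval has length L = 5, and Poincaré/coercivity depend only on L. Here a(u, u) = ∫(u')² + (8)·∫u².
Here c = 8 ≥ 1, so a(u,u) = ∫(u')² + c∫u² ≥ ∫(u')² + ∫u² = ||u||_{H^1}², i.e. α = 1 works. No larger α is possible: a(u,u) ≥ α||u||_{H^1}² means (1−α)∫(u')² ≥ (α−c)∫u², and for the modes u_n = sin(nπ(x−x₀)/L) (x₀ the left endpoint) one has ∫u_n²/∫(u_n')² = (L/(nπ))² → 0, so a(u_n,u_n)/||u_n||_{H^1}² → 1. Hence the optimal constant is α = 1.
Therefore α = 1.


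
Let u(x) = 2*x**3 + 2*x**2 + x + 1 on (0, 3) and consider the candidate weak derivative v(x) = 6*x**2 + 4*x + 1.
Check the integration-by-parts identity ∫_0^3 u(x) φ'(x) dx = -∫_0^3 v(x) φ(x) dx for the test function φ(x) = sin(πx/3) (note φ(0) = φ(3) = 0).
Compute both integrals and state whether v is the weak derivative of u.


LHS = -204/π + 648/π^3, RHS = -204/π + 648/π^3. Yes, v = u' weakly.

u(x) = 2*x**3 + 2*x**2 + x + 1, classical derivative u'(x) = 6*x**2 + 4*x + 1.
φ(x) = sin(πx/3), so φ'(x) = π*cos(π*x/3)/3.
Note φ(0) = φ(3) = 0, so the boundary term u·φ vanishes.
LHS = ∫_0^3 u(x) φ'(x) dx = ∫_0^3 (2*π*x^3*cos(π*x/3)/3 + 2*π*x^2*cos(π*x/3)/3 + π*x*cos(π*x/3)/3 + π*cos(π*x/3)/3) dx. Term by term:
  ∫_0^3 π*cos(π*x/3)/3 dx = 0;  ∫_0^3 π*x*cos(π*x/3)/3 dx = -6/π;  ∫_0^3 2*π*x^2*cos(π*x/3)/3 dx = -36/π;
  ∫_0^3 2*π*x^3*cos(π*x/3)/3 dx = -162/π + 648/π^3.
Sum: 0 − 6/π − 36/π + -162/π + 648/π^3 = -204/π + 648/π^3.
So LHS = -204/π + 648/π^3.
∫_0^3 v(x) φ(x) dx = ∫_0^3 (6*x^2*sin(π*x/3) + 4*x*sin(π*x/3) + sin(π*x/3)) dx. Term by term:
  ∫_0^3 4*x*sin(π*x/3) dx = 36/π;  ∫_0^3 6*x^2*sin(π*x/3) dx = -648/π^3 + 162/π;  ∫_0^3 sin(π*x/3) dx = 6/π.
Sum: 36/π + -648/π^3 + 162/π + 6/π = -648/π^3 + 204/π.
So RHS = -∫_0^3 v(x) φ(x) dx = -204/π + 648/π^3.
LHS = RHS, so the identity holds for this test φ.
Moreover u is smooth here and v(x) = u'(x) = 6*x**2 + 4*x + 1 pointwise, so the identity holds for every test function. Hence v is the weak derivative of u.


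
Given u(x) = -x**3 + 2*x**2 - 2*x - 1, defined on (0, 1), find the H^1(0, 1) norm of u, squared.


||u||_{H^1}^2 = 779/210

The H^1 norm (squared) on an interval (0, L) is
  ||u||_{H^1}^2 = ∫_0^L u(x)^2 dx + ∫_0^L u'(x)^2 dx.
Compute u'(x) = -3*x**2 + 4*x - 2.
Then u(x)^2 = x**6 - 4*x**5 + 8*x**4 - 6*x**3 + 4*x + 1 and u'(x)^2 = 9*x**4 - 24*x**3 + 28*x**2 - 16*x + 4.
Integrate each monomial from 0 to 1 using ∫_0^1 c·x^n dx = c·1^(n+1)/(n+1):
  ∫_0^1 u(x)^2 dx = ∫_0^1 (x^6 - 4*x^5 + 8*x^4 - 6*x^3 + 4*x + 1) dx. Term by term:
    ∫_0^1 x^6 dx = 1/7;  ∫_0^1 -4*x^5 dx = -2/3;  ∫_0^1 8*x^4 dx = 8/5;
    ∫_0^1 -6*x^3 dx = -3/2;  ∫_0^1 4*x dx = 2;  ∫_0^1 1 dx = 1.
  Sum: 1/7 − 2/3 + 8/5 − 3/2 + 2 + 1 = 541/210.
  ∫_0^1 u'(x)^2 dx = ∫_0^1 (9*x^4 - 24*x^3 + 28*x^2 - 16*x + 4) dx. Term by term:
    ∫_0^1 9*x^4 dx = 9/5;  ∫_0^1 -24*x^3 dx = -6;  ∫_0^1 28*x^2 dx = 28/3;
    ∫_0^1 -16*x dx = -8;  ∫_0^1 4 dx = 4.
  Sum: 9/5 − 6 + 28/3 − 8 + 4 = 17/15.
Adding: ||u||_{H^1}^2 = 541/210 + 17/15 = 779/210.


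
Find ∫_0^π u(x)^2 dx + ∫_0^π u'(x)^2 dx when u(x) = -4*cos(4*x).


||u||_{H^1(0,π)}^2 = 136*π

u'(x) = 16*sin(4*x).
Expand u² and (u')² and integrate term by term on (0, π), using: for integers n ≥ 1, ∫_0^π sin²(nx) dx = ∫_0^π cos²(nx) dx = π/2; for n ≠ n', ∫_0^π sin(nx)sin(n'x) dx = ∫_0^π cos(nx)cos(n'x) dx = 0; and by product-to-sum, ∫_0^π sin(nx)cos(n'x) dx = ½∫_0^π [sin((n+n')x) + sin((n−n')x)] dx, which is 0 when n+n' is even and 2n/(n²−n'²) when n+n' is odd (it need not vanish on (0, π)).
  u² squared terms: (-4)²·∫cos(4x)² dx = 16·π/2 = 8*π.
  So ∫_0^π u² dx = 8*π.
  (u')² squared terms: (16)²·∫sin(4x)² dx = 256·π/2 = 128*π.
  So ∫_0^π (u')² dx = 128*π.
||u||_{H^1}^2 = (8*π) + (128*π) = 136*π.


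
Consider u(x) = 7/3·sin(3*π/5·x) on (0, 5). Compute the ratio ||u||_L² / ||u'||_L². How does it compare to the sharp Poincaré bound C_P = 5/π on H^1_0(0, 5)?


||u||_L² / ||u'||_L² = 5/(3*π) < C_P = 5/π.

u(x) = 7/3·sin(3*π/5·x), so u'(x) = 7*π*cos(3*π*x/5)/5.
Writing u(x) = A·sin(kπx/L) with A = 7/3 and k = 3, use ∫_0^L sin²(kπx/L) dx = L/2 and ∫_0^L cos²(kπx/L) dx = L/2.
u² = 49/9·sin²(3*π/5·x) and (u')² = 49*π^2/25·cos²(3*π/5·x), and each of sin², cos² integrates to L/2 = 5/2 over (0, 5).
∫_0^5 u² dx = 245/18, so ||u||_L² = 7*sqrt(10)/6.
∫_0^5 (u')² dx = 49*π^2/10, so ||u'||_L² = 7*sqrt(10)*π/10.
Ratio ||u||_L² / ||u'||_L² = 5/(3*π).
Sharp Poincaré constant on H^1_0(0, 5) is C_P = L/π = 5/π, achieved by sin(π/5·x).
This is the k = 3 harmonic; the ratio L/(kπ) is strictly less than C_P = L/π, consistent with the sharp inequality ||u||_L² ≤ C_P ||u'||_L².


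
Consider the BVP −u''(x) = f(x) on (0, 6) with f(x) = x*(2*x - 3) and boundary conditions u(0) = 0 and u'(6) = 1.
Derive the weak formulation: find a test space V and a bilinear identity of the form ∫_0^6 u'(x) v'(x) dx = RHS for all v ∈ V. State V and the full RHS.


V = {v ∈ H^1(0, 6) : v(0) = 0} (test functions vanish at x = 0 where u is specified); weak form: ∫_0^6 u'v' dx = ∫_0^6 (x*(2*x - 3)) v dx + v(6) for all v ∈ V.

Multiply both sides by a test function v and integrate from 0 to 6:
  ∫_0^6 −u''(x) v(x) dx = ∫_0^6 f(x) v(x) dx.
Integrate the LHS by parts once:
  ∫_0^6 −u'' v dx = −[u'(x) v(x)]_0^6 + ∫_0^6 u'(x) v'(x) dx.
Thus ∫_0^6 u'(x) v'(x) dx = ∫_0^6 f(x) v(x) dx + [u'(x) v(x)]_0^6.
Choose V so that boundary terms are either known or forced to vanish.
Mixed BC: u(0) = 0 (Dirichlet) and u'(6) = 1 (Neumann). Define V = {v ∈ H^1(0, 6) : v(0) = 0}. Then [u' v]_0^6 = u'(6)·v(6) − u'(0)·0 = v(6).
Weak formulation: find u (satisfying any essential BC) such that ∫_0^6 u'(x) v'(x) dx = ∫_0^6 f v dx + v(6) for all v ∈ V (Dirichlet at 0 absorbed into V; Neumann datum at x = 6 contributes the boundary term).
Substituting f(x) = x*(2*x - 3), the right-hand side is ∫_0^6 (x*(2*x - 3)) v dx + v(6).


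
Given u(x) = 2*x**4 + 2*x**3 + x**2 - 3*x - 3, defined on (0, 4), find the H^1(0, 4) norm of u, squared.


||u||_{H^1}^2 = 26250184/63

The H^1 norm (squared) on an interval (0, L) is
  ||u||_{H^1}^2 = ∫_0^L u(x)^2 dx + ∫_0^L u'(x)^2 dx.
Compute u'(x) = 8*x**3 + 6*x**2 + 2*x - 3.
Then u(x)^2 = 4*x**8 + 8*x**7 + 8*x**6 - 8*x**5 - 23*x**4 - 18*x**3 + 3*x**2 + 18*x + 9 and u'(x)^2 = 64*x**6 + 96*x**5 + 68*x**4 - 24*x**3 - 32*x**2 - 12*x + 9.
Integrate each monomial from 0 to 4 using ∫_0^4 c·x^n dx = c·4^(n+1)/(n+1):
  ∫_0^4 u(x)^2 dx = ∫_0^4 (4*x^8 + 8*x^7 + 8*x^6 - 8*x^5 - 23*x^4 - 18*x^3 + 3*x^2 + 18*x + 9) dx. Term by term:
    ∫_0^4 4*x^8 dx = 1048576/9;  ∫_0^4 8*x^7 dx = 65536;  ∫_0^4 8*x^6 dx = 131072/7;
    ∫_0^4 -8*x^5 dx = -16384/3;  ∫_0^4 -23*x^4 dx = -23552/5;  ∫_0^4 -18*x^3 dx = -1152;
    ∫_0^4 3*x^2 dx = 64;  ∫_0^4 18*x dx = 144;  ∫_0^4 9 dx = 36.
  Sum: 1048576/9 + 65536 + 131072/7 − 16384/3 − 23552/5 − 1152 + 64 + 144 + 36 = 59752124/315.
  ∫_0^4 u'(x)^2 dx = ∫_0^4 (64*x^6 + 96*x^5 + 68*x^4 - 24*x^3 - 32*x^2 - 12*x + 9) dx. Term by term:
    ∫_0^4 64*x^6 dx = 1048576/7;  ∫_0^4 96*x^5 dx = 65536;  ∫_0^4 68*x^4 dx = 69632/5;
    ∫_0^4 -24*x^3 dx = -1536;  ∫_0^4 -32*x^2 dx = -2048/3;  ∫_0^4 -12*x dx = -96;
    ∫_0^4 9 dx = 36.
  Sum: 1048576/7 + 65536 + 69632/5 − 1536 − 2048/3 − 96 + 36 = 23832932/105.
Adding: ||u||_{H^1}^2 = 59752124/315 + 23832932/105 = 26250184/63.


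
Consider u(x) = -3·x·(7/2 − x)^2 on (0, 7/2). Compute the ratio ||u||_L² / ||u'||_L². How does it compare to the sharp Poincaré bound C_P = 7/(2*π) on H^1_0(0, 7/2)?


||u||_L² / ||u'||_L² = sqrt(14)/4 < C_P = 7/(2*π).

u(x) = -3·x·(7/2 − x)^2, so u'(x) = -9*x^2 + 42*x - 147/4.
u(x) = -3·x·(7/2 − x)^2 vanishes at x = 0 and x = 7/2, so u ∈ H^1_0(0, 7/2). Differentiate via the product rule and integrate the resulting polynomials term by term.
  ∫_0^7/2 u² dx = ∫_0^7/2 (9*x^6 - 126*x^5 + 1323*x^4/2 - 3087*x^3/2 + 21609*x^2/16) dx. Term by term:
    ∫_0^7/2 9*x^6 dx = 1058841/128;  ∫_0^7/2 -126*x^5 dx = -2470629/64;  ∫_0^7/2 1323*x^4/2 dx = 22235661/320;
    ∫_0^7/2 -3087*x^3/2 dx = -7411887/128;  ∫_0^7/2 21609*x^2/16 dx = 2470629/128.
  Sum: 1058841/128 − 2470629/64 + 22235661/320 − 7411887/128 + 2470629/128 = 352947/640.
  ∫_0^7/2 (u')² dx = ∫_0^7/2 (81*x^4 - 756*x^3 + 4851*x^2/2 - 3087*x + 21609/16) dx. Term by term:
    ∫_0^7/2 81*x^4 dx = 1361367/160;  ∫_0^7/2 -756*x^3 dx = -453789/16;  ∫_0^7/2 4851*x^2/2 dx = 554631/16;
    ∫_0^7/2 -3087*x dx = -151263/8;  ∫_0^7/2 21609/16 dx = 151263/32.
  Sum: 1361367/160 − 453789/16 + 554631/16 − 151263/8 + 151263/32 = 50421/80.
∫_0^7/2 u² dx = 352947/640, so ||u||_L² = 343*sqrt(30)/80.
∫_0^7/2 (u')² dx = 50421/80, so ||u'||_L² = 49*sqrt(105)/20.
Ratio ||u||_L² / ||u'||_L² = sqrt(14)/4.
Sharp Poincaré constant on H^1_0(0, 7/2) is C_P = L/π = 7/(2*π), achieved by sin(2*π/7·x).
A polynomial bump cannot attain the sharp Poincaré constant (only the first sine eigenfunction does), so the ratio is strictly less than C_P, consistent with ||u||_L² ≤ C_P ||u'||_L².


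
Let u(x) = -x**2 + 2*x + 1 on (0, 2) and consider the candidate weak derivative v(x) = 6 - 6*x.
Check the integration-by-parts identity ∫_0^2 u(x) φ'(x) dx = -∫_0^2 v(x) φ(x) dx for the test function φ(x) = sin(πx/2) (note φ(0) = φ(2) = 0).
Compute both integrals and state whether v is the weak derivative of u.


LHS = 0, RHS = 0. No, v is not the weak derivative of u.

u(x) = -x**2 + 2*x + 1, classical derivative u'(x) = 2 - 2*x.
φ(x) = sin(πx/2), so φ'(x) = π*cos(π*x/2)/2.
Note φ(0) = φ(2) = 0, so the boundary term u·φ vanishes.
LHS = ∫_0^2 u(x) φ'(x) dx = ∫_0^2 (-π*x^2*cos(π*x/2)/2 + π*x*cos(π*x/2) + π*cos(π*x/2)/2) dx. Term by term:
  ∫_0^2 π*cos(π*x/2)/2 dx = 0;  ∫_0^2 π*x*cos(π*x/2) dx = -8/π;  ∫_0^2 -π*x^2*cos(π*x/2)/2 dx = 8/π.
Sum: 0 − 8/π + 8/π = 0.
So LHS = 0.
∫_0^2 v(x) φ(x) dx = ∫_0^2 (-6*x*sin(π*x/2) + 6*sin(π*x/2)) dx. Term by term:
  ∫_0^2 6*sin(π*x/2) dx = 24/π;  ∫_0^2 -6*x*sin(π*x/2) dx = -24/π.
Sum: 24/π − 24/π = 0.
So RHS = -∫_0^2 v(x) φ(x) dx = 0.
LHS = RHS, so the identity holds for this particular φ. But this is necessary, not sufficient: a weak derivative must satisfy the identity for EVERY test function in C_c^∞(0, 2).
Here u is smooth, so its weak derivative equals its classical derivative u'(x) = 2 - 2*x. Since v(x) = 6 - 6*x ≠ u'(x), v is NOT the weak derivative of u — the agreement for this single φ is a coincidence (the difference v − u' happens to be L²-orthogonal to this φ).


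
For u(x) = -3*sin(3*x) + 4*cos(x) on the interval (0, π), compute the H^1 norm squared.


||u||_{H^1(0,π)}^2 = 61*π

u'(x) = -4*sin(x) - 9*cos(3*x).
Expand u² and (u')² and integrate term by term on (0, π), using: for integers n ≥ 1, ∫_0^π sin²(nx) dx = ∫_0^π cos²(nx) dx = π/2; for n ≠ n', ∫_0^π sin(nx)sin(n'x) dx = ∫_0^π cos(nx)cos(n'x) dx = 0; and by product-to-sum, ∫_0^π sin(nx)cos(n'x) dx = ½∫_0^π [sin((n+n')x) + sin((n−n')x)] dx, which is 0 when n+n' is even and 2n/(n²−n'²) when n+n' is odd (it need not vanish on (0, π)).
  u² squared terms: (-3)²·∫sin(3x)² dx = 9·π/2 = 9*π/2;  (4)²·∫cos(x)² dx = 16·π/2 = 8*π.
  u² cross terms: 2·(-3)·(4)·∫sin(3x)·cos(x) dx = -24·(0) = 0.
  So ∫_0^π u² dx = 9*π/2 + 8*π + 0 = 25*π/2.
  (u')² squared terms: (-9)²·∫cos(3x)² dx = 81·π/2 = 81*π/2;  (-4)²·∫sin(x)² dx = 16·π/2 = 8*π.
  (u')² cross terms: 2·(-9)·(-4)·∫cos(3x)·sin(x) dx = 72·(0) = 0.
  So ∫_0^π (u')² dx = 81*π/2 + 8*π + 0 = 97*π/2.
||u||_{H^1}^2 = (25*π/2) + (97*π/2) = 61*π.


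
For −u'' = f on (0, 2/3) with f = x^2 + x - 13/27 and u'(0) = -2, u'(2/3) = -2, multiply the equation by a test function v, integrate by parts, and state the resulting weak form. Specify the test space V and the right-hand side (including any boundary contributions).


V = H^1(0, 2/3) (v unrestricted at boundary; u is determined up to an additive constant); weak form: ∫_0^2/3 u'v' dx = ∫_0^2/3 (x^2 + x - 13/27) v dx − 2·v(2/3) + 2·v(0) for all v ∈ V.

Multiply both sides by a test function v and integrate from 0 to 2/3:
  ∫_0^2/3 −u''(x) v(x) dx = ∫_0^2/3 f(x) v(x) dx.
Integrate the LHS by parts once:
  ∫_0^2/3 −u'' v dx = −[u'(x) v(x)]_0^2/3 + ∫_0^2/3 u'(x) v'(x) dx.
Thus ∫_0^2/3 u'(x) v'(x) dx = ∫_0^2/3 f(x) v(x) dx + [u'(x) v(x)]_0^2/3.
Choose V so that boundary terms are either known or forced to vanish.
u has inhomogeneous Neumann u'(0) = -2, u'(2/3) = -2. [u' v]_0^2/3 = (-2)·v(2/3) − (-2)·v(0) = − 2·v(2/3) + 2·v(0). Take V = H^1(0, 2/3); boundary term becomes part of RHS.
Weak formulation: find u (satisfying any essential BC) such that ∫_0^2/3 u'(x) v'(x) dx = ∫_0^2/3 f v dx − 2·v(2/3) + 2·v(0) for all v ∈ V (Neumann data are natural BCs: they enter the RHS as boundary terms).
Substituting f(x) = x^2 + x - 13/27, the right-hand side is ∫_0^2/3 (x^2 + x - 13/27) v dx − 2·v(2/3) + 2·v(0).
Compatibility check (pure Neumann): taking v ≡ 1 ∈ V gives 0 = ∫_0^2/3 f dx + (-2) − (-2), i.e. ∫_0^2/3 f dx must equal u'(0) − u'(2/3) = 0. Indeed ∫_0^2/3 (x^2 + x - 13/27) dx = 0, so the data are compatible. The solution is then unique only up to an additive constant (fix it e.g. by requiring ∫_0^2/3 u dx = 0).


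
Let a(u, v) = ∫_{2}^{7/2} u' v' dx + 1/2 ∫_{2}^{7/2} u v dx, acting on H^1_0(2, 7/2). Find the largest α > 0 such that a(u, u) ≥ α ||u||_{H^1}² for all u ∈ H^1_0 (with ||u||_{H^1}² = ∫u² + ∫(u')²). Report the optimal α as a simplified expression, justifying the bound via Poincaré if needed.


α = (9 + 8*π^2)/(2*(9 + 4*π^2))

Coercivity of a(·,·) on H^1_0(2, 7/2) means a(u, u) ≥ α ||u||_{H^1}² for every u ∈ H^1_0.
The interval has length L = 3/2, and Poincaré/coercivity depend only on L. Here a(u, u) = ∫(u')² + (1/2)·∫u².
Here 0 < c = 1/2 < 1. The condition a(u,u) ≥ α||u||_{H^1}² reads (1−α)∫(u')² ≥ (α−c)∫u². Any admissible α is ≤ 1 (rapidly oscillating u have ∫u²/∫(u')² → 0), and α = 1 would force 0 ≥ (1−c)∫u², impossible since c < 1; so 1−α > 0. By the sharp Poincaré inequality on H^1_0 of an interval of length L, ∫(u')² ≥ (π/L)²∫u² with equality for the first sine mode sin(π(x−x₀)/L) (x₀ the left endpoint), so the inequality holds for all u iff (1−α)(π/L)² ≥ α − c, i.e. α ≤ ((π/L)² + c)/((π/L)² + 1) = (1 + c(L/π)²)/(1 + (L/π)²). With (π/L)² = 4*π^2/9 and c = 1/2, the largest admissible constant is α = ((π/L)² + c)/((π/L)² + 1).
Simplifying, α = (9 + 8*π^2)/(2*(9 + 4*π^2)).


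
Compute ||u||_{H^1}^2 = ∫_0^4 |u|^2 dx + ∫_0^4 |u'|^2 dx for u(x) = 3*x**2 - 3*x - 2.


||u||_{H^1}^2 = 6276/5

The H^1 norm (squared) on an interval (0, L) is
  ||u||_{H^1}^2 = ∫_0^L u(x)^2 dx + ∫_0^L u'(x)^2 dx.
Compute u'(x) = 6*x - 3.
Then u(x)^2 = 9*x**4 - 18*x**3 - 3*x**2 + 12*x + 4 and u'(x)^2 = 36*x**2 - 36*x + 9.
Integrate each monomial from 0 to 4 using ∫_0^4 c·x^n dx = c·4^(n+1)/(n+1):
  ∫_0^4 u(x)^2 dx = ∫_0^4 (9*x^4 - 18*x^3 - 3*x^2 + 12*x + 4) dx. Term by term:
    ∫_0^4 9*x^4 dx = 9216/5;  ∫_0^4 -18*x^3 dx = -1152;  ∫_0^4 -3*x^2 dx = -64;
    ∫_0^4 12*x dx = 96;  ∫_0^4 4 dx = 16.
  Sum: 9216/5 − 1152 − 64 + 96 + 16 = 3696/5.
  ∫_0^4 u'(x)^2 dx = ∫_0^4 (36*x^2 - 36*x + 9) dx. Term by term:
    ∫_0^4 36*x^2 dx = 768;  ∫_0^4 -36*x dx = -288;  ∫_0^4 9 dx = 36.
  Sum: 768 − 288 + 36 = 516.
Adding: ||u||_{H^1}^2 = 3696/5 + 516 = 6276/5.


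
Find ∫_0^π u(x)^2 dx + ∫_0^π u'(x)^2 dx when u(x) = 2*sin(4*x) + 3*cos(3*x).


||u||_{H^1(0,π)}^2 = 960/7 + 79*π

u'(x) = -9*sin(3*x) + 8*cos(4*x).
Expand u² and (u')² and integrate term by term on (0, π), using: for integers n ≥ 1, ∫_0^π sin²(nx) dx = ∫_0^π cos²(nx) dx = π/2; for n ≠ n', ∫_0^π sin(nx)sin(n'x) dx = ∫_0^π cos(nx)cos(n'x) dx = 0; and by product-to-sum, ∫_0^π sin(nx)cos(n'x) dx = ½∫_0^π [sin((n+n')x) + sin((n−n')x)] dx, which is 0 when n+n' is even and 2n/(n²−n'²) when n+n' is odd (it need not vanish on (0, π)).
  u² squared terms: (2)²·∫sin(4x)² dx = 4·π/2 = 2*π;  (3)²·∫cos(3x)² dx = 9·π/2 = 9*π/2.
  u² cross terms: 2·(2)·(3)·∫sin(4x)·cos(3x) dx = 12·(8/7) = 96/7.
  So ∫_0^π u² dx = 2*π + 9*π/2 + 96/7 = 96/7 + 13*π/2.
  (u')² squared terms: (-9)²·∫sin(3x)² dx = 81·π/2 = 81*π/2;  (8)²·∫cos(4x)² dx = 64·π/2 = 32*π.
  (u')² cross terms: 2·(-9)·(8)·∫sin(3x)·cos(4x) dx = -144·(-6/7) = 864/7.
  So ∫_0^π (u')² dx = 81*π/2 + 32*π + 864/7 = 864/7 + 145*π/2.
||u||_{H^1}^2 = (96/7 + 13*π/2) + (864/7 + 145*π/2) = 960/7 + 79*π.


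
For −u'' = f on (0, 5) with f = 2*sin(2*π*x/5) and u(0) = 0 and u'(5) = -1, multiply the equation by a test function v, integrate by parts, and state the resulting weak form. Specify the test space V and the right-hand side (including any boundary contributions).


V = {v ∈ H^1(0, 5) : v(0) = 0} (test functions vanish at x = 0 where u is specified); weak form: ∫_0^5 u'v' dx = ∫_0^5 (2*sin(2*π*x/5)) v dx − v(5) for all v ∈ V.

Multiply both sides by a test function v and integrate from 0 to 5:
  ∫_0^5 −u''(x) v(x) dx = ∫_0^5 f(x) v(x) dx.
Integrate the LHS by parts once:
  ∫_0^5 −u'' v dx = −[u'(x) v(x)]_0^5 + ∫_0^5 u'(x) v'(x) dx.
Thus ∫_0^5 u'(x) v'(x) dx = ∫_0^5 f(x) v(x) dx + [u'(x) v(x)]_0^5.
Choose V so that boundary terms are either known or forced to vanish.
Mixed BC: u(0) = 0 (Dirichlet) and u'(5) = -1 (Neumann). Define V = {v ∈ H^1(0, 5) : v(0) = 0}. Then [u' v]_0^5 = u'(5)·v(5) − u'(0)·0 = − v(5).
Weak formulation: find u (satisfying any essential BC) such that ∫_0^5 u'(x) v'(x) dx = ∫_0^5 f v dx − v(5) for all v ∈ V (Dirichlet at 0 absorbed into V; Neumann datum at x = 5 contributes the boundary term).
Substituting f(x) = 2*sin(2*π*x/5), the right-hand side is ∫_0^5 (2*sin(2*π*x/5)) v dx − v(5).


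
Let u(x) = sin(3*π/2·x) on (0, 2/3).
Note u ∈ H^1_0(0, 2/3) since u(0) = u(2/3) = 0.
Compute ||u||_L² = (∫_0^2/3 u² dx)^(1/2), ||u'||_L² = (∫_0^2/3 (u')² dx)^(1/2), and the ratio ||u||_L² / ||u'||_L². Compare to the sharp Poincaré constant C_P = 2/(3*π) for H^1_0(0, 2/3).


||u||_L² / ||u'||_L² = 2/(3*π) = C_P.

u(x) = sin(3*π/2·x), so u'(x) = 3*π*cos(3*π*x/2)/2.
Writing u(x) = A·sin(kπx/L) with A = 1 and k = 1, use ∫_0^L sin²(kπx/L) dx = L/2 and ∫_0^L cos²(kπx/L) dx = L/2.
u² = 1·sin²(3*π/2·x) and (u')² = 9*π^2/4·cos²(3*π/2·x), and each of sin², cos² integrates to L/2 = 1/3 over (0, 2/3).
∫_0^2/3 u² dx = 1/3, so ||u||_L² = sqrt(3)/3.
∫_0^2/3 (u')² dx = 3*π^2/4, so ||u'||_L² = sqrt(3)*π/2.
Ratio ||u||_L² / ||u'||_L² = 2/(3*π).
Sharp Poincaré constant on H^1_0(0, 2/3) is C_P = L/π = 2/(3*π), achieved by sin(3*π/2·x).
This is the k = 1 eigenfunction (up to amplitude), so the ratio equals the sharp Poincaré constant exactly.


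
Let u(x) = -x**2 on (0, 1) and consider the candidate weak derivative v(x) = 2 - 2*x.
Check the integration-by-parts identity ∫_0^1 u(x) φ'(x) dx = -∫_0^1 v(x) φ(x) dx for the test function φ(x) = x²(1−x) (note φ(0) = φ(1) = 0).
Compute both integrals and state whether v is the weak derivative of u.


LHS = 1/10, RHS = -1/15. No, v is not the weak derivative of u.

u(x) = -x**2, classical derivative u'(x) = -2*x.
φ(x) = x²(1−x), so φ'(x) = x*(2 - 3*x).
Note φ(0) = φ(1) = 0, so the boundary term u·φ vanishes.
LHS = ∫_0^1 u(x) φ'(x) dx = ∫_0^1 (3*x^4 - 2*x^3) dx. Term by term:
  ∫_0^1 3*x^4 dx = 3/5;  ∫_0^1 -2*x^3 dx = -1/2.
Sum: 3/5 − 1/2 = 1/10.
So LHS = 1/10.
∫_0^1 v(x) φ(x) dx = ∫_0^1 (2*x^4 - 4*x^3 + 2*x^2) dx. Term by term:
  ∫_0^1 2*x^4 dx = 2/5;  ∫_0^1 -4*x^3 dx = -1;  ∫_0^1 2*x^2 dx = 2/3.
Sum: 2/5 − 1 + 2/3 = 1/15.
So RHS = -∫_0^1 v(x) φ(x) dx = -1/15.
LHS − RHS = 1/6 ≠ 0, so the identity fails.
(For a valid weak derivative the identity must hold for EVERY test function, in particular this one. The failure shows v is NOT the weak derivative of u.)
Correct weak derivative would be u'(x) = -2*x.


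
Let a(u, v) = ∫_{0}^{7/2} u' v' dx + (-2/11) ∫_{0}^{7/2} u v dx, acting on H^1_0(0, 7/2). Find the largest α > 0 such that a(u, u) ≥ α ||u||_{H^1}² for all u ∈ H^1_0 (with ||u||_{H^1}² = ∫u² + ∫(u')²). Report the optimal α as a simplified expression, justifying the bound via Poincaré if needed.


α = 2*(-49 + 22*π^2)/(11*(4*π^2 + 49))

Coercivity of a(·,·) on H^1_0(0, 7/2) means a(u, u) ≥ α ||u||_{H^1}² for every u ∈ H^1_0.
The interval has length L = 7/2, and Poincaré/coercivity depend only on L. Here a(u, u) = ∫(u')² + (-2/11)·∫u².
Here c = -2/11 < 0 with |c| < (π/L)² = 4*π^2/49, so coercivity still holds. The condition a(u,u) ≥ α||u||_{H^1}² reads (1−α)∫(u')² ≥ (α−c)∫u². Any admissible α is ≤ 1 (rapidly oscillating u have ∫u²/∫(u')² → 0), and α = 1 would force 0 ≥ (1−c)∫u², impossible since c < 1; so 1−α > 0. By the sharp Poincaré inequality on H^1_0 of an interval of length L, ∫(u')² ≥ (π/L)²∫u² with equality for the first sine mode sin(π(x−x₀)/L) (x₀ the left endpoint), so the inequality holds for all u iff (1−α)(π/L)² ≥ α − c, i.e. α ≤ ((π/L)² + c)/((π/L)² + 1) = (1 + c(L/π)²)/(1 + (L/π)²). (Direct route, valid since c ≤ 0: Poincaré gives c∫u² ≥ c(L/π)²∫(u')², so a(u,u) ≥ (1 + c(L/π)²)∫(u')², while ||u||_{H^1}² ≤ (1 + (L/π)²)∫(u')²; dividing yields the same α.) With (π/L)² = 4*π^2/49 and c = -2/11, the largest admissible constant is α = ((π/L)² + c)/((π/L)² + 1).
Simplifying, α = 2*(-49 + 22*π^2)/(11*(4*π^2 + 49)).


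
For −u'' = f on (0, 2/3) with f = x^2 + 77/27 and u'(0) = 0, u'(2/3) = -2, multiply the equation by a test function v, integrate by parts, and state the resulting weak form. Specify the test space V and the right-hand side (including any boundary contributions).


V = H^1(0, 2/3) (v unrestricted at boundary; u is determined up to an additive constant); weak form: ∫_0^2/3 u'v' dx = ∫_0^2/3 (x^2 + 77/27) v dx − 2·v(2/3) for all v ∈ V.

Multiply both sides by a test function v and integrate from 0 to 2/3:
  ∫_0^2/3 −u''(x) v(x) dx = ∫_0^2/3 f(x) v(x) dx.
Integrate the LHS by parts once:
  ∫_0^2/3 −u'' v dx = −[u'(x) v(x)]_0^2/3 + ∫_0^2/3 u'(x) v'(x) dx.
Thus ∫_0^2/3 u'(x) v'(x) dx = ∫_0^2/3 f(x) v(x) dx + [u'(x) v(x)]_0^2/3.
Choose V so that boundary terms are either known or forced to vanish.
u has inhomogeneous Neumann u'(0) = 0, u'(2/3) = -2. [u' v]_0^2/3 = (-2)·v(2/3) − (0)·v(0) = − 2·v(2/3). Take V = H^1(0, 2/3); boundary term becomes part of RHS.
Weak formulation: find u (satisfying any essential BC) such that ∫_0^2/3 u'(x) v'(x) dx = ∫_0^2/3 f v dx − 2·v(2/3) for all v ∈ V (Neumann data are natural BCs: they enter the RHS as boundary terms).
Substituting f(x) = x^2 + 77/27, the right-hand side is ∫_0^2/3 (x^2 + 77/27) v dx − 2·v(2/3).
Compatibility check (pure Neumann): taking v ≡ 1 ∈ V gives 0 = ∫_0^2/3 f dx + (-2) − (0), i.e. ∫_0^2/3 f dx must equal u'(0) − u'(2/3) = 2. Indeed ∫_0^2/3 (x^2 + 77/27) dx = 2, so the data are compatible. The solution is then unique only up to an additive constant (fix it e.g. by requiring ∫_0^2/3 u dx = 0).


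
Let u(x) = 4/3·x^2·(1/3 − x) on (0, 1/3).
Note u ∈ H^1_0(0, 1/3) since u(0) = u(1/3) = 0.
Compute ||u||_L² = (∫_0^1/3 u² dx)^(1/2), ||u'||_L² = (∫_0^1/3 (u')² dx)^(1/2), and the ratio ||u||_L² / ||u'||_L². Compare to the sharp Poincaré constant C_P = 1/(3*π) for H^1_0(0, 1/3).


||u||_L² / ||u'||_L² = sqrt(14)/42 < C_P = 1/(3*π).

u(x) = 4/3·x^2·(1/3 − x), so u'(x) = 4*x*(2 - 9*x)/9.
u(x) = 4/3·x^2·(1/3 − x) vanishes at x = 0 and x = 1/3, so u ∈ H^1_0(0, 1/3). Differentiate via the product rule and integrate the resulting polynomials term by term.
  ∫_0^1/3 u² dx = ∫_0^1/3 (16*x^6/9 - 32*x^5/27 + 16*x^4/81) dx. Term by term:
    ∫_0^1/3 16*x^6/9 dx = 16/137781;  ∫_0^1/3 -32*x^5/27 dx = -16/59049;  ∫_0^1/3 16*x^4/81 dx = 16/98415.
  Sum: 16/137781 − 16/59049 + 16/98415 = 16/2066715.
  ∫_0^1/3 (u')² dx = ∫_0^1/3 (16*x^4 - 64*x^3/9 + 64*x^2/81) dx. Term by term:
    ∫_0^1/3 16*x^4 dx = 16/1215;  ∫_0^1/3 -64*x^3/9 dx = -16/729;  ∫_0^1/3 64*x^2/81 dx = 64/6561.
  Sum: 16/1215 − 16/729 + 64/6561 = 32/32805.
∫_0^1/3 u² dx = 16/2066715, so ||u||_L² = 4*sqrt(35)/8505.
∫_0^1/3 (u')² dx = 32/32805, so ||u'||_L² = 4*sqrt(10)/405.
Ratio ||u||_L² / ||u'||_L² = sqrt(14)/42.
Sharp Poincaré constant on H^1_0(0, 1/3) is C_P = L/π = 1/(3*π), achieved by sin(3*π·x).
A polynomial bump cannot attain the sharp Poincaré constant (only the first sine eigenfunction does), so the ratio is strictly less than C_P, consistent with ||u||_L² ≤ C_P ||u'||_L².
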